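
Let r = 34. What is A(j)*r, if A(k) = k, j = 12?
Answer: 408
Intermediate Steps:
A(j)*r = 12*34 = 408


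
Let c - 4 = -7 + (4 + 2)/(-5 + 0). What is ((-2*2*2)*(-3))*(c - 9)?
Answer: -1584/5 ≈ -316.80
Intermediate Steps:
c = -21/5 (c = 4 + (-7 + (4 + 2)/(-5 + 0)) = 4 + (-7 + 6/(-5)) = 4 + (-7 + 6*(-⅕)) = 4 + (-7 - 6/5) = 4 - 41/5 = -21/5 ≈ -4.2000)
((-2*2*2)*(-3))*(c - 9) = ((-2*2*2)*(-3))*(-21/5 - 9) = (-4*2*(-3))*(-66/5) = -8*(-3)*(-66/5) = 24*(-66/5) = -1584/5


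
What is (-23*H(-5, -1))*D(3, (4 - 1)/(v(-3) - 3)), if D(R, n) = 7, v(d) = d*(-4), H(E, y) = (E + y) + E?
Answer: 1771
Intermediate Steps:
H(E, y) = y + 2*E
v(d) = -4*d
(-23*H(-5, -1))*D(3, (4 - 1)/(v(-3) - 3)) = -23*(-1 + 2*(-5))*7 = -23*(-1 - 10)*7 = -23*(-11)*7 = 253*7 = 1771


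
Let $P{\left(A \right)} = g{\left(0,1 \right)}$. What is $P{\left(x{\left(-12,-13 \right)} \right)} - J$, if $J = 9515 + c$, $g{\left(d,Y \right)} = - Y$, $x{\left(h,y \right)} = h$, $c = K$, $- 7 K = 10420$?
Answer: $- \frac{56192}{7} \approx -8027.4$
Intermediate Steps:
$K = - \frac{10420}{7}$ ($K = \left(- \frac{1}{7}\right) 10420 = - \frac{10420}{7} \approx -1488.6$)
$c = - \frac{10420}{7} \approx -1488.6$
$P{\left(A \right)} = -1$ ($P{\left(A \right)} = \left(-1\right) 1 = -1$)
$J = \frac{56185}{7}$ ($J = 9515 - \frac{10420}{7} = \frac{56185}{7} \approx 8026.4$)
$P{\left(x{\left(-12,-13 \right)} \right)} - J = -1 - \frac{56185}{7} = - \frac{56192}{7}$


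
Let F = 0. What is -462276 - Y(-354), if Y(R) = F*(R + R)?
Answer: -462276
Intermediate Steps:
Y(R) = 0 (Y(R) = 0*(R + R) = 0*(2*R) = 0)
-462276 - Y(-354) = -462276 - 1*0 = -462276 + 0 = -462276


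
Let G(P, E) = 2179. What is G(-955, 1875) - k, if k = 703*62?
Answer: -41407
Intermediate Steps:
k = 43586
G(-955, 1875) - k = 2179 - 1*43586 = 2179 - 43586 = -41407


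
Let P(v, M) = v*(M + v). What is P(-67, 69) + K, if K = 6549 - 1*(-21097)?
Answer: 27512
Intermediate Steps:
K = 27646 (K = 6549 + 21097 = 27646)
P(-67, 69) + K = -67*(69 - 67) + 27646 = -67*2 + 27646 = -134 + 27646 = 27512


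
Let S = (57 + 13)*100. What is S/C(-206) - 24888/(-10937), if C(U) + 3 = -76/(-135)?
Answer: -1475325264/514039 ≈ -2870.1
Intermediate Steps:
C(U) = -329/135 (C(U) = -3 - 76/(-135) = -3 - 76*(-1/135) = -3 + 76/135 = -329/135)
S = 7000 (S = 70*100 = 7000)
S/C(-206) - 24888/(-10937) = 7000/(-329/135) - 24888/(-10937) = 7000*(-135/329) - 24888*(-1/10937) = -135000/47 + 24888/10937 = -1475325264/514039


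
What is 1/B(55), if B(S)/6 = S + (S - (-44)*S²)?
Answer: 1/799260 ≈ 1.2512e-6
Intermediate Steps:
B(S) = 12*S + 264*S² (B(S) = 6*(S + (S - (-44)*S²)) = 6*(S + (S + 44*S²)) = 6*(2*S + 44*S²) = 12*S + 264*S²)
1/B(55) = 1/(12*55*(1 + 22*55)) = 1/(12*55*(1 + 1210)) = 1/(12*55*1211) = 1/799260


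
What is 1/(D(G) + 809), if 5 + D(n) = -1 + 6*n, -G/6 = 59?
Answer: -1/1321 ≈ -0.00075700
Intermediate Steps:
G = -354 (G = -6*59 = -354)
D(n) = -6 + 6*n (D(n) = -5 + (-1 + 6*n) = -6 + 6*n)
1/(D(G) + 809) = 1/((-6 + 6*(-354)) + 809) = 1/((-6 - 2124) + 809) = 1/(-2130 + 809) = 1/(-1321) = -1/1321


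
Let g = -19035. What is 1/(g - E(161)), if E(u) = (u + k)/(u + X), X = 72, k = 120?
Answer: -233/4435436 ≈ -5.2531e-5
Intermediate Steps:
E(u) = (120 + u)/(72 + u) (E(u) = (u + 120)/(u + 72) = (120 + u)/(72 + u))
1/(g - E(161)) = 1/(-19035 - (120 + 161)/(72 + 161)) = 1/(-19035 - 281/233) = 1/(-4435436/233) = -233/4435436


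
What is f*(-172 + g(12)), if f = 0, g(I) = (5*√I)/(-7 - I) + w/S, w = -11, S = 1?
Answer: 0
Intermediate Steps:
g(I) = -11 + 5*√I/(-7 - I) (g(I) = (5*√I)/(-7 - I) - 11/1 = 5*√I/(-7 - I) - 11*1 = 5*√I/(-7 - I) - 11 = -11 + 5*√I/(-7 - I))
f*(-172 + g(12)) = 0*(-172 + (-77 - 11*12 - 10*√3)/(7 + 12)) = 0*(-172 + (-77 - 132 - 10*√3)/19) = 0*(-172 + (-209 - 10*√3)/19) = 0*(-172 + (-11 - 10*√3/19)) = 0*(-183 - 10*√3/19) = 0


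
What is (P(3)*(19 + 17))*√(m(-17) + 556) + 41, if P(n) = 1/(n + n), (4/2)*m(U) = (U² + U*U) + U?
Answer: 41 + 3*√3346 ≈ 214.53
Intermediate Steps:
m(U) = U² + U/2 (m(U) = ((U² + U*U) + U)/2 = ((U² + U²) + U)/2 = (2*U² + U)/2 = (U + 2*U²)/2 = U² + U/2)
P(n) = 1/(2*n)
(P(3)*(19 + 17))*√(m(-17) + 556) + 41 = (((½)/3)*(19 + 17))*√(-17*(½ - 17) + 556) + 41 = (((½)*(⅓))*36)*√(-17*(-33/2) + 556) + 41 = ((⅙)*36)*√(561/2 + 556) + 41 = 6*√(1673/2) + 41 = 6*(√3346/2) + 41 = 3*√3346 + 41 = 41 + 3*√3346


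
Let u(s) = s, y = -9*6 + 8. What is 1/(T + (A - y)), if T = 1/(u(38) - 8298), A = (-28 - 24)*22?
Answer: -8260/9069481 ≈ -0.00091075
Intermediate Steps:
y = -46 (y = -54 + 8 = -46)
A = -1144 (A = -52*22 = -1144)
T = -1/8260 (T = 1/(38 - 8298) = 1/(-8260) = -1/8260 ≈ -0.00012107)
1/(T + (A - y)) = 1/(-1/8260 + (-1144 - 1*(-46))) = 1/(-1/8260 + (-1144 + 46)) = 1/(-1/8260 - 1098) = 1/(-9069481/8260) = -8260/9069481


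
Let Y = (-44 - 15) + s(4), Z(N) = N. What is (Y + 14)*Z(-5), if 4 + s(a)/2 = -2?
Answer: 285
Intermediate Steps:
s(a) = -12 (s(a) = -8 + 2*(-2) = -8 - 4 = -12)
Y = -71 (Y = (-44 - 15) - 12 = -59 - 12 = -71)
(Y + 14)*Z(-5) = (-71 + 14)*(-5) = -57*(-5) = 285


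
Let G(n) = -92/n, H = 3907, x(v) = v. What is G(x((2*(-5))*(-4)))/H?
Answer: -23/39070 ≈ -0.00058869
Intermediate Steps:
G(x((2*(-5))*(-4)))/H = -92/((2*(-5))*(-4))/3907 = -92/((-10*(-4)))*(1/3907) = -92/40*(1/3907) = -92*1/40*(1/3907) = -23/10*1/3907 = -23/39070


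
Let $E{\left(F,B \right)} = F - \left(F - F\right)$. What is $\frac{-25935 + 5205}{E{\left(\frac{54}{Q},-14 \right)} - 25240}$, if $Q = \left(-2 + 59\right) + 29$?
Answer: $\frac{891390}{1085293} \approx 0.82134$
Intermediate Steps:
$Q = 86$ ($Q = 57 + 29 = 86$)
$E{\left(F,B \right)} = F$ ($E{\left(F,B \right)} = F - 0 = F + 0 = F$)
$\frac{-25935 + 5205}{E{\left(\frac{54}{Q},-14 \right)} - 25240} = \frac{-25935 + 5205}{\frac{54}{86} - 25240} = - \frac{20730}{54 \cdot \frac{1}{86} - 25240} = - \frac{20730}{\frac{27}{43} - 25240} = - \frac{20730}{- \frac{1085293}{43}} = \left(-20730\right) \left(- \frac{43}{1085293}\right) = \frac{891390}{1085293}$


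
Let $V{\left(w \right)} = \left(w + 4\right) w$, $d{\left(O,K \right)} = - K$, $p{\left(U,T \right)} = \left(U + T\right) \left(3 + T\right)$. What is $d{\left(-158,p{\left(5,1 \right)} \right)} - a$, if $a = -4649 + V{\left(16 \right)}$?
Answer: $4305$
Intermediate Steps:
$p{\left(U,T \right)} = \left(3 + T\right) \left(T + U\right)$ ($p{\left(U,T \right)} = \left(T + U\right) \left(3 + T\right) = \left(3 + T\right) \left(T + U\right)$)
$V{\left(w \right)} = w \left(4 + w\right)$ ($V{\left(w \right)} = \left(4 + w\right) w = w \left(4 + w\right)$)
$a = -4329$ ($a = -4649 + 16 \left(4 + 16\right) = -4649 + 16 \cdot 20 = -4649 + 320 = -4329$)
$d{\left(-158,p{\left(5,1 \right)} \right)} - a = - (1^{2} + 3 \cdot 1 + 3 \cdot 5 + 1 \cdot 5) - -4329 = - (1 + 3 + 15 + 5) + 4329 = \left(-1\right) 24 + 4329 = -24 + 4329 = 4305$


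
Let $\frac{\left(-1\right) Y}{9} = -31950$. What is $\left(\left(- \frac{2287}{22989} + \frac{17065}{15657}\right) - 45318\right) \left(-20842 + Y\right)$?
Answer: $- \frac{1450122406591496768}{119979591} \approx -1.2086 \cdot 10^{10}$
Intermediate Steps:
$Y = 287550$ ($Y = \left(-9\right) \left(-31950\right) = 287550$)
$\left(\left(- \frac{2287}{22989} + \frac{17065}{15657}\right) - 45318\right) \left(-20842 + Y\right) = \left(\left(- \frac{2287}{22989} + \frac{17065}{15657}\right) - 45318\right) \left(-20842 + 287550\right) = \left(\left(\left(-2287\right) \frac{1}{22989} + 17065 \cdot \frac{1}{15657}\right) - 45318\right) 266708 = \left(\left(- \frac{2287}{22989} + \frac{17065}{15657}\right) - 45318\right) 266708 = \left(\frac{118833242}{119979591} - 45318\right) 266708 = \left(- \frac{5437116271696}{119979591}\right) 266708 = - \frac{1450122406591496768}{119979591}$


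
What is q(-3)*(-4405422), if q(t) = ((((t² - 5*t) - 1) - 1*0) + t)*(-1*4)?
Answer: 352433760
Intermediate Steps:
q(t) = 4 - 4*t² + 16*t (q(t) = (((-1 + t² - 5*t) + 0) + t)*(-4) = ((-1 + t² - 5*t) + t)*(-4) = (-1 + t² - 4*t)*(-4) = 4 - 4*t² + 16*t)
q(-3)*(-4405422) = (4 - 4*(-3)² + 16*(-3))*(-4405422) = (4 - 4*9 - 48)*(-4405422) = (4 - 36 - 48)*(-4405422) = -80*(-4405422) = 352433760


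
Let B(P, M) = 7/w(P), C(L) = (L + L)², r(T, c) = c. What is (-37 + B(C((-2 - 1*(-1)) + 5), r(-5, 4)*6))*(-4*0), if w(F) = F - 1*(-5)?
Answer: 0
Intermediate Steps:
w(F) = 5 + F (w(F) = F + 5 = 5 + F)
C(L) = 4*L² (C(L) = (2*L)² = 4*L²)
B(P, M) = 7/(5 + P)
(-37 + B(C((-2 - 1*(-1)) + 5), r(-5, 4)*6))*(-4*0) = (-37 + 7/(5 + 4*((-2 - 1*(-1)) + 5)²))*(-4*0) = (-37 + 7/(5 + 4*((-2 + 1) + 5)²))*0 = (-37 + 7/(5 + 4*(-1 + 5)²))*0 = (-37 + 7/(5 + 4*4²))*0 = (-37 + 7/(5 + 4*16))*0 = (-37 + 7/(5 + 64))*0 = (-37 + 7/69)*0 = -2546/69*0 = 0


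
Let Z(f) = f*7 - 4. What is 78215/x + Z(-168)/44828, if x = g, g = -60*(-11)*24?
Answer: 174376541/35503776 ≈ 4.9115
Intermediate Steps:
g = 15840 (g = 660*24 = 15840)
x = 15840
Z(f) = -4 + 7*f (Z(f) = 7*f - 4 = -4 + 7*f)
78215/x + Z(-168)/44828 = 78215/15840 + (-4 + 7*(-168))/44828 = 78215*(1/15840) + (-4 - 1176)*(1/44828) = 15643/3168 - 1180*1/44828 = 15643/3168 - 295/11207 = 174376541/35503776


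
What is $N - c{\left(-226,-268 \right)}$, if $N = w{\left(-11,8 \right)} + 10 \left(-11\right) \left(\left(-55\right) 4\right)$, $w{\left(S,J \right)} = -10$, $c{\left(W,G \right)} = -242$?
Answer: $24432$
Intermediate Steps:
$N = 24190$ ($N = -10 + 10 \left(-11\right) \left(\left(-55\right) 4\right) = -10 - -24200 = -10 + 24200 = 24190$)
$N - c{\left(-226,-268 \right)} = 24190 - -242 = 24190 + 242 = 24432$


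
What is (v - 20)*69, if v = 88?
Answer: 4692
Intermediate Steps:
(v - 20)*69 = (88 - 20)*69 = 68*69 = 4692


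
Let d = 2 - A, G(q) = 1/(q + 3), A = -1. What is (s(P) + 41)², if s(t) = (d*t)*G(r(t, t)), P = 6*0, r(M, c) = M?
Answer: 1681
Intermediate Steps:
G(q) = 1/(3 + q)
d = 3 (d = 2 - 1*(-1) = 2 + 1 = 3)
P = 0
s(t) = 3*t/(3 + t) (s(t) = (3*t)/(3 + t) = 3*t/(3 + t))
(s(P) + 41)² = (3*0/(3 + 0) + 41)² = (3*0/3 + 41)² = (3*0*(⅓) + 41)² = (0 + 41)² = 41² = 1681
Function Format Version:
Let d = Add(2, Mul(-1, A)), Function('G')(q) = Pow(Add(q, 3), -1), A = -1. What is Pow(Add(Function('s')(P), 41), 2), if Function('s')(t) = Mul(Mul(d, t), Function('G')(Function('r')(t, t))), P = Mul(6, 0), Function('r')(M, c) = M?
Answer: 1681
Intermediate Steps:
Function('G')(q) = Pow(Add(3, q), -1)
d = 3 (d = Add(2, Mul(-1, -1)) = Add(2, 1) = 3)
P = 0
Function('s')(t) = Mul(3, t, Pow(Add(3, t), -1)) (Function('s')(t) = Mul(Mul(3, t), Pow(Add(3, t), -1)) = Mul(3, t, Pow(Add(3, t), -1)))
Pow(Add(Function('s')(P), 41), 2) = Pow(Add(Mul(3, 0, Pow(Add(3, 0), -1)), 41), 2) = Pow(Add(Mul(3, 0, Pow(3, -1)), 41), 2) = Pow(Add(Mul(3, 0, Rational(1, 3)), 41), 2) = Pow(Add(0, 41), 2) = Pow(41, 2) = 1681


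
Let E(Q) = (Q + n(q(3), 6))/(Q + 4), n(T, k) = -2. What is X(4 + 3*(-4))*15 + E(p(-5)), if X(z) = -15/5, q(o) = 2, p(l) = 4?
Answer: -179/4 ≈ -44.750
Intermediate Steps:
E(Q) = (-2 + Q)/(4 + Q) (E(Q) = (Q - 2)/(Q + 4) = (-2 + Q)/(4 + Q))
X(z) = -3 (X(z) = -15/5 = -5*⅗ = -3)
X(4 + 3*(-4))*15 + E(p(-5)) = -3*15 + (-2 + 4)/(4 + 4) = -45 + 2/8 = -45 + (⅛)*2 = -45 + ¼ = -179/4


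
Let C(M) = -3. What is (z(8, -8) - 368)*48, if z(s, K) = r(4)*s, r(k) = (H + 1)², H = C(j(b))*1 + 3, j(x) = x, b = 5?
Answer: -17280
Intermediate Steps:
H = 0 (H = -3*1 + 3 = -3 + 3 = 0)
r(k) = 1 (r(k) = (0 + 1)² = 1² = 1)
z(s, K) = s (z(s, K) = 1*s = s)
(z(8, -8) - 368)*48 = (8 - 368)*48 = -360*48 = -17280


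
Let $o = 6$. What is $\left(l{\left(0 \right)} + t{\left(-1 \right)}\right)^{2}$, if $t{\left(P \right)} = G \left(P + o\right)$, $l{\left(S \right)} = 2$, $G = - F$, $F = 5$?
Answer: $529$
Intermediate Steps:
$G = -5$ ($G = \left(-1\right) 5 = -5$)
$t{\left(P \right)} = -30 - 5 P$ ($t{\left(P \right)} = - 5 \left(P + 6\right) = - 5 \left(6 + P\right) = -30 - 5 P$)
$\left(l{\left(0 \right)} + t{\left(-1 \right)}\right)^{2} = \left(2 - 25\right)^{2} = \left(-23\right)^{2} = 529$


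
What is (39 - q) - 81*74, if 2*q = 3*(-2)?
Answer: -5952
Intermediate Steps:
q = -3 (q = (3*(-2))/2 = (1/2)*(-6) = -3)
(39 - q) - 81*74 = (39 - 1*(-3)) - 81*74 = (39 + 3) - 5994 = 42 - 5994 = -5952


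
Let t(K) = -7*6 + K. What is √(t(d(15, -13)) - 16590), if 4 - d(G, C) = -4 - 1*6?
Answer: I*√16618 ≈ 128.91*I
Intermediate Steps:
d(G, C) = 14 (d(G, C) = 4 - (-4 - 1*6) = 4 - (-4 - 6) = 4 - 1*(-10) = 4 + 10 = 14)
t(K) = -42 + K
√(t(d(15, -13)) - 16590) = √((-42 + 14) - 16590) = √(-28 - 16590) = √(-16618) = I*√16618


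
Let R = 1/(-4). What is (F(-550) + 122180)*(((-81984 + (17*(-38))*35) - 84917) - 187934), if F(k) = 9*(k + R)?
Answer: -176988112395/4 ≈ -4.4247e+10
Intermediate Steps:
R = -¼ ≈ -0.25000
F(k) = -9/4 + 9*k (F(k) = 9*(k - ¼) = 9*(-¼ + k) = -9/4 + 9*k)
(F(-550) + 122180)*(((-81984 + (17*(-38))*35) - 84917) - 187934) = ((-9/4 + 9*(-550)) + 122180)*(((-81984 + (17*(-38))*35) - 84917) - 187934) = ((-9/4 - 4950) + 122180)*(((-81984 - 646*35) - 84917) - 187934) = (-19809/4 + 122180)*(((-81984 - 22610) - 84917) - 187934) = 468911*((-104594 - 84917) - 187934)/4 = 468911*(-189511 - 187934)/4 = (468911/4)*(-377445) = -176988112395/4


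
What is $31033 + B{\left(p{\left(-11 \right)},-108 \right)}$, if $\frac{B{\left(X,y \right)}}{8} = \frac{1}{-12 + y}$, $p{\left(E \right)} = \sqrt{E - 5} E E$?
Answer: $\frac{465494}{15} \approx 31033.0$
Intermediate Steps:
$p{\left(E \right)} = E^{2} \sqrt{-5 + E}$ ($p{\left(E \right)} = \sqrt{-5 + E} E E = E \sqrt{-5 + E} E = E^{2} \sqrt{-5 + E}$)
$B{\left(X,y \right)} = \frac{8}{-12 + y}$
$31033 + B{\left(p{\left(-11 \right)},-108 \right)} = 31033 + \frac{8}{-12 - 108} = 31033 + \frac{8}{-120} = 31033 + 8 \left(- \frac{1}{120}\right) = 31033 - \frac{1}{15} = \frac{465494}{15}$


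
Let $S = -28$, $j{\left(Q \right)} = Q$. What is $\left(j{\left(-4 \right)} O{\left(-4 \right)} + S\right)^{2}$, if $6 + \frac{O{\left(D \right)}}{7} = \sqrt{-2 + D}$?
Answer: $14896 - 7840 i \sqrt{6} \approx 14896.0 - 19204.0 i$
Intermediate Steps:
$O{\left(D \right)} = -42 + 7 \sqrt{-2 + D}$
$\left(j{\left(-4 \right)} O{\left(-4 \right)} + S\right)^{2} = \left(- 4 \left(-42 + 7 \sqrt{-2 - 4}\right) - 28\right)^{2} = \left(- 4 \left(-42 + 7 \sqrt{-6}\right) - 28\right)^{2} = \left(- 4 \left(-42 + 7 i \sqrt{6}\right) - 28\right)^{2} = \left(\left(168 - 28 i \sqrt{6}\right) - 28\right)^{2} = \left(140 - 28 i \sqrt{6}\right)^{2}$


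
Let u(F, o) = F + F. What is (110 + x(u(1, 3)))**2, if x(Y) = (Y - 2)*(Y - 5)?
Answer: 12100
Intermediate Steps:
u(F, o) = 2*F
x(Y) = (-5 + Y)*(-2 + Y) (x(Y) = (-2 + Y)*(-5 + Y) = (-5 + Y)*(-2 + Y))
(110 + x(u(1, 3)))**2 = (110 + (10 + (2*1)**2 - 14))**2 = (110 + (10 + 2**2 - 7*2))**2 = (110 + (10 + 4 - 14))**2 = (110 + 0)**2 = 110**2 = 12100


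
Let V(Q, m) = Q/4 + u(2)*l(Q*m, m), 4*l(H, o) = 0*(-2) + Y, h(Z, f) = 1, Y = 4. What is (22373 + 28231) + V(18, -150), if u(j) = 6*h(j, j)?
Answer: 101229/2 ≈ 50615.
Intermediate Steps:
l(H, o) = 1 (l(H, o) = (0*(-2) + 4)/4 = (0 + 4)/4 = (¼)*4 = 1)
u(j) = 6 (u(j) = 6*1 = 6)
V(Q, m) = 6 + Q/4 (V(Q, m) = Q/4 + 6*1 = Q*(¼) + 6 = Q/4 + 6 = 6 + Q/4)
(22373 + 28231) + V(18, -150) = (22373 + 28231) + (6 + (¼)*18) = 50604 + (6 + 9/2) = 50604 + 21/2 = 101229/2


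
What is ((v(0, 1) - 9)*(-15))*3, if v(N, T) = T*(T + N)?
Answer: 360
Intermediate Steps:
v(N, T) = T*(N + T)
((v(0, 1) - 9)*(-15))*3 = ((1*(0 + 1) - 9)*(-15))*3 = ((1*1 - 9)*(-15))*3 = ((1 - 9)*(-15))*3 = -8*(-15)*3 = 120*3 = 360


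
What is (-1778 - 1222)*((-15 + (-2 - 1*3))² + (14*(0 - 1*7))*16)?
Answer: 3504000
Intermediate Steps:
(-1778 - 1222)*((-15 + (-2 - 1*3))² + (14*(0 - 1*7))*16) = -3000*((-15 + (-2 - 3))² + (14*(0 - 7))*16) = -3000*((-15 - 5)² + (14*(-7))*16) = -3000*((-20)² - 98*16) = -3000*(400 - 1568) = -3000*(-1168) = 3504000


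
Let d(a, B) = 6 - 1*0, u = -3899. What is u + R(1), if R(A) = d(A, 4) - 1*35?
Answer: -3928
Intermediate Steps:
d(a, B) = 6 (d(a, B) = 6 + 0 = 6)
R(A) = -29 (R(A) = 6 - 1*35 = 6 - 35 = -29)
u + R(1) = -3899 - 29 = -3928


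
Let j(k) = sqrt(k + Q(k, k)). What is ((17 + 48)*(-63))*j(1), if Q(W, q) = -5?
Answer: -8190*I ≈ -8190.0*I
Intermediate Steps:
j(k) = sqrt(-5 + k) (j(k) = sqrt(k - 5) = sqrt(-5 + k))
((17 + 48)*(-63))*j(1) = ((17 + 48)*(-63))*sqrt(-5 + 1) = (65*(-63))*sqrt(-4) = -8190*I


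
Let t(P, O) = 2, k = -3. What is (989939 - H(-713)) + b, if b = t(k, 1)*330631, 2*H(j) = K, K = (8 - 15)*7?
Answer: 3302451/2 ≈ 1.6512e+6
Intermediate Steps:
K = -49 (K = -7*7 = -49)
H(j) = -49/2 (H(j) = (½)*(-49) = -49/2)
b = 661262 (b = 2*330631 = 661262)
(989939 - H(-713)) + b = (989939 - 1*(-49/2)) + 661262 = (989939 + 49/2) + 661262 = 1979927/2 + 661262 = 3302451/2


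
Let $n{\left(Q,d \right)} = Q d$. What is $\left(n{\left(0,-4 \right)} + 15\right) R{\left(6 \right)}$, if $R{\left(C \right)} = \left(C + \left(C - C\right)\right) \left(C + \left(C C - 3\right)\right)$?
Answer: $3510$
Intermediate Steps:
$R{\left(C \right)} = C \left(-3 + C + C^{2}\right)$ ($R{\left(C \right)} = \left(C + 0\right) \left(C + \left(C^{2} - 3\right)\right) = C \left(C + \left(-3 + C^{2}\right)\right) = C \left(-3 + C + C^{2}\right)$)
$\left(n{\left(0,-4 \right)} + 15\right) R{\left(6 \right)} = \left(0 \left(-4\right) + 15\right) 6 \left(-3 + 6 + 6^{2}\right) = \left(0 + 15\right) 6 \left(-3 + 6 + 36\right) = 15 \cdot 6 \cdot 39 = 15 \cdot 234 = 3510$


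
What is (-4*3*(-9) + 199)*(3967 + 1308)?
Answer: 1619425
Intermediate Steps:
(-4*3*(-9) + 199)*(3967 + 1308) = (-12*(-9) + 199)*5275 = (108 + 199)*5275 = 307*5275 = 1619425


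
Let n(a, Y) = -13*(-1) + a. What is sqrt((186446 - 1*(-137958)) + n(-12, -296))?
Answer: 27*sqrt(445) ≈ 569.57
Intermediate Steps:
n(a, Y) = 13 + a
sqrt((186446 - 1*(-137958)) + n(-12, -296)) = sqrt((186446 - 1*(-137958)) + (13 - 12)) = sqrt((186446 + 137958) + 1) = sqrt(324404 + 1) = sqrt(324405) = 27*sqrt(445)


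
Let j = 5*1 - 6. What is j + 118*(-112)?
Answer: -13217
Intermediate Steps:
j = -1 (j = 5 - 6 = -1)
j + 118*(-112) = -1 + 118*(-112) = -1 - 13216 = -13217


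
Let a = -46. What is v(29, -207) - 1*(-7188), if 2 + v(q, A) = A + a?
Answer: 6933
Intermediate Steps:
v(q, A) = -48 + A (v(q, A) = -2 + (A - 46) = -2 + (-46 + A) = -48 + A)
v(29, -207) - 1*(-7188) = (-48 - 207) - 1*(-7188) = -255 + 7188 = 6933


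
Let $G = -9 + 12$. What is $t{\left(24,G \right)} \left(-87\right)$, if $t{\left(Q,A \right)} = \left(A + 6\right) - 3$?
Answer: $-522$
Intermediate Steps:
$G = 3$
$t{\left(Q,A \right)} = 3 + A$ ($t{\left(Q,A \right)} = \left(6 + A\right) - 3 = 3 + A$)
$t{\left(24,G \right)} \left(-87\right) = \left(3 + 3\right) \left(-87\right) = 6 \left(-87\right) = -522$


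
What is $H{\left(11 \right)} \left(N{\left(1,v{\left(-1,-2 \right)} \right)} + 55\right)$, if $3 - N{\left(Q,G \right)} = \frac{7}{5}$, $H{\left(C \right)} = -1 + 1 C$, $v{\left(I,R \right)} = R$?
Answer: $566$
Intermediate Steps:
$H{\left(C \right)} = -1 + C$
$N{\left(Q,G \right)} = \frac{8}{5}$ ($N{\left(Q,G \right)} = 3 - \frac{7}{5} = \frac{8}{5}$)
$H{\left(11 \right)} \left(N{\left(1,v{\left(-1,-2 \right)} \right)} + 55\right) = \left(-1 + 11\right) \left(\frac{8}{5} + 55\right) = 10 \cdot \frac{283}{5} = 566$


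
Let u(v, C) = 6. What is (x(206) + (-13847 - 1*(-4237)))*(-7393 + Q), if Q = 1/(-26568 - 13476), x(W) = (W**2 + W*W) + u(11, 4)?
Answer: -5570684278381/10011 ≈ -5.5646e+8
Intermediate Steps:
x(W) = 6 + 2*W**2 (x(W) = (W**2 + W*W) + 6 = (W**2 + W**2) + 6 = 2*W**2 + 6 = 6 + 2*W**2)
Q = -1/40044 (Q = 1/(-40044) = -1/40044 ≈ -2.4973e-5)
(x(206) + (-13847 - 1*(-4237)))*(-7393 + Q) = ((6 + 2*206**2) + (-13847 - 1*(-4237)))*(-7393 - 1/40044) = ((6 + 2*42436) + (-13847 + 4237))*(-296045293/40044) = ((6 + 84872) - 9610)*(-296045293/40044) = (84878 - 9610)*(-296045293/40044) = 75268*(-296045293/40044) = -5570684278381/10011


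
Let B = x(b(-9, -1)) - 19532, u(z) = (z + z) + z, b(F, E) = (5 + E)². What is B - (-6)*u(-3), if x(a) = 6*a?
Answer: -19490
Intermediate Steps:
u(z) = 3*z (u(z) = 2*z + z = 3*z)
B = -19436 (B = 6*(5 - 1)² - 19532 = 6*4² - 19532 = 6*16 - 19532 = 96 - 19532 = -19436)
B - (-6)*u(-3) = -19436 - (-6)*3*(-3) = -19436 - (-6)*(-9) = -19436 - 1*54 = -19436 - 54 = -19490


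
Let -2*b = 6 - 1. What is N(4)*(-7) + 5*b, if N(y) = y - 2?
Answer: -53/2 ≈ -26.500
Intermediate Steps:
N(y) = -2 + y
b = -5/2 (b = -(6 - 1)/2 = -½*5 = -5/2 ≈ -2.5000)
N(4)*(-7) + 5*b = (-2 + 4)*(-7) + 5*(-5/2) = 2*(-7) - 25/2 = -14 - 25/2 = -53/2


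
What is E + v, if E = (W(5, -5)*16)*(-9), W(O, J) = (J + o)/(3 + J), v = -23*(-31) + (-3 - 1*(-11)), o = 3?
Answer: 577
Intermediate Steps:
v = 721 (v = 713 + (-3 + 11) = 713 + 8 = 721)
W(O, J) = 1 (W(O, J) = (J + 3)/(3 + J) = (3 + J)/(3 + J) = 1)
E = -144 (E = (1*16)*(-9) = 16*(-9) = -144)
E + v = -144 + 721 = 577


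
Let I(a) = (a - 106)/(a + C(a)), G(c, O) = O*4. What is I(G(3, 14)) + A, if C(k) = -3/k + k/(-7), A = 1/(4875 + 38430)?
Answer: -8083421/7751595 ≈ -1.0428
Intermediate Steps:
A = 1/43305 ≈ 2.3092e-5
G(c, O) = 4*O
C(k) = -3/k - k/7 (C(k) = -3/k + k*(-⅐) = -3/k - k/7)
I(a) = (-106 + a)/(-3/a + 6*a/7) (I(a) = (a - 106)/(a + (-3/a - a/7)) = (-106 + a)/(-3/a + 6*a/7))
I(G(3, 14)) + A = 7*(4*14)*(-106 + 4*14)/(3*(-7 + 2*(4*14)²)) + 1/43305 = (7/3)*56*(-106 + 56)/(-7 + 2*56²) + 1/43305 = (7/3)*56*(-50)/(-7 + 2*3136) + 1/43305 = (7/3)*56*(-50)/(-7 + 6272) + 1/43305 = (7/3)*56*(-50)/6265 + 1/43305 = (7/3)*56*(1/6265)*(-50) + 1/43305 = -560/537 + 1/43305 = -8083421/7751595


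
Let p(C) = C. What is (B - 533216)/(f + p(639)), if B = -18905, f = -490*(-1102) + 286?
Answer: -552121/540905 ≈ -1.0207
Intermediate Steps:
f = 540266 (f = 539980 + 286 = 540266)
(B - 533216)/(f + p(639)) = (-18905 - 533216)/(540266 + 639) = -552121/540905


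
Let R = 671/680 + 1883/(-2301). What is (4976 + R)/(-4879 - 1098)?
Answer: -7786111211/9352092360 ≈ -0.83255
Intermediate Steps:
R = 263531/1564680 (R = 671*(1/680) + 1883*(-1/2301) = 671/680 - 1883/2301 = 263531/1564680 ≈ 0.16842)
(4976 + R)/(-4879 - 1098) = (4976 + 263531/1564680)/(-4879 - 1098) = (7786111211/1564680)/(-5977) = (7786111211/1564680)*(-1/5977) = -7786111211/9352092360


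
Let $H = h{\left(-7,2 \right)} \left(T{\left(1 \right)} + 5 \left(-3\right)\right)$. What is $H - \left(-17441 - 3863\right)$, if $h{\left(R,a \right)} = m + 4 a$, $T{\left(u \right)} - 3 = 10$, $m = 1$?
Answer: $21286$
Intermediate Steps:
$T{\left(u \right)} = 13$ ($T{\left(u \right)} = 3 + 10 = 13$)
$h{\left(R,a \right)} = 1 + 4 a$
$H = -18$ ($H = \left(1 + 4 \cdot 2\right) \left(13 + 5 \left(-3\right)\right) = \left(1 + 8\right) \left(13 - 15\right) = 9 \left(-2\right) = -18$)
$H - \left(-17441 - 3863\right) = -18 - \left(-17441 - 3863\right) = -18 - -21304 = -18 + 21304 = 21286$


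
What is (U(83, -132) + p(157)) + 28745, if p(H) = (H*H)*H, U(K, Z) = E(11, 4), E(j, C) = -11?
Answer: 3898627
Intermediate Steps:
U(K, Z) = -11
p(H) = H**3 (p(H) = H**2*H = H**3)
(U(83, -132) + p(157)) + 28745 = (-11 + 157**3) + 28745 = (-11 + 3869893) + 28745 = 3869882 + 28745 = 3898627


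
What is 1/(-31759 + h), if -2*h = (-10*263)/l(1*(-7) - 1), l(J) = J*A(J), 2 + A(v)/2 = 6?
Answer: -64/2033891 ≈ -3.1467e-5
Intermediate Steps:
A(v) = 8 (A(v) = -4 + 2*6 = -4 + 12 = 8)
l(J) = 8*J (l(J) = J*8 = 8*J)
h = -1315/64 (h = -(-10*263)/(2*(8*(1*(-7) - 1))) = -(-1315)/(8*(-7 - 1)) = -(-1315)/(8*(-8)) = -(-1315)/(-64) = -(-1315)*(-1)/64 = -½*1315/32 = -1315/64 ≈ -20.547)
1/(-31759 + h) = 1/(-31759 - 1315/64) = 1/(-2033891/64) = -64/2033891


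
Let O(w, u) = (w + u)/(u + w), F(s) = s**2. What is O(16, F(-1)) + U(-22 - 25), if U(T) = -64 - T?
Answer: -16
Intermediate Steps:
O(w, u) = 1 (O(w, u) = (u + w)/(u + w) = 1)
O(16, F(-1)) + U(-22 - 25) = 1 + (-64 - (-22 - 25)) = 1 + (-64 - 1*(-47)) = 1 + (-64 + 47) = 1 - 17 = -16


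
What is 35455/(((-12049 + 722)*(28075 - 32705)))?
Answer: 7091/10488802 ≈ 0.00067605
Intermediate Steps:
35455/(((-12049 + 722)*(28075 - 32705))) = 35455/((-11327*(-4630))) = 35455/52444010 = 35455*(1/52444010) = 7091/10488802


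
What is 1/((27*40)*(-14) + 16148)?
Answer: 1/1028 ≈ 0.00097276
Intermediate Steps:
1/((27*40)*(-14) + 16148) = 1/(1080*(-14) + 16148) = 1/(-15120 + 16148) = 1/1028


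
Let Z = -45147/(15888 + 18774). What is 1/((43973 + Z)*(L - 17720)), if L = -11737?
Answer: -11554/14965599186801 ≈ -7.7204e-10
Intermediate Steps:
Z = -15049/11554 (Z = -45147/34662 = -45147*1/34662 = -15049/11554 ≈ -1.3025)
1/((43973 + Z)*(L - 17720)) = 1/((43973 - 15049/11554)*(-11737 - 17720)) = 1/((508048993/11554)*(-29457)) = 1/(-14965599186801/11554) = -11554/14965599186801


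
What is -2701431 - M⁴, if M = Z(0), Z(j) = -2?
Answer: -2701447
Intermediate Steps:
M = -2
-2701431 - M⁴ = -2701431 - 1*(-2)⁴ = -2701431 - 1*16 = -2701431 - 16 = -2701447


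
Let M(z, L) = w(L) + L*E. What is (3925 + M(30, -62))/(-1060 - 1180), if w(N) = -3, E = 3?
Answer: -467/280 ≈ -1.6679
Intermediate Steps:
M(z, L) = -3 + 3*L (M(z, L) = -3 + L*3 = -3 + 3*L)
(3925 + M(30, -62))/(-1060 - 1180) = (3925 + (-3 + 3*(-62)))/(-1060 - 1180) = (3925 + (-3 - 186))/(-2240) = (3925 - 189)*(-1/2240) = 3736*(-1/2240) = -467/280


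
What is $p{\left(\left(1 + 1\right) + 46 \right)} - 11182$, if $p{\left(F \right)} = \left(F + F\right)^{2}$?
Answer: $-1966$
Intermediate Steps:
$p{\left(F \right)} = 4 F^{2}$ ($p{\left(F \right)} = \left(2 F\right)^{2} = 4 F^{2}$)
$p{\left(\left(1 + 1\right) + 46 \right)} - 11182 = 4 \left(\left(1 + 1\right) + 46\right)^{2} - 11182 = 4 \left(2 + 46\right)^{2} - 11182 = 4 \cdot 48^{2} - 11182 = 4 \cdot 2304 - 11182 = 9216 - 11182 = -1966$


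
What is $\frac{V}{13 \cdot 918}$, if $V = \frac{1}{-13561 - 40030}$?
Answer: $- \frac{1}{639554994} \approx -1.5636 \cdot 10^{-9}$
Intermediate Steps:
$V = - \frac{1}{53591}$ ($V = \frac{1}{-53591} = - \frac{1}{53591} \approx -1.866 \cdot 10^{-5}$)
$\frac{V}{13 \cdot 918} = - \frac{1}{53591 \cdot 13 \cdot 918} = - \frac{1}{53591 \cdot 11934} = \left(- \frac{1}{53591}\right) \frac{1}{11934} = - \frac{1}{639554994}$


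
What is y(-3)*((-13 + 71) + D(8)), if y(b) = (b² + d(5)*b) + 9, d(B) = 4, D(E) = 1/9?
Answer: 1046/3 ≈ 348.67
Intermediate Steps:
D(E) = ⅑
y(b) = 9 + b² + 4*b (y(b) = (b² + 4*b) + 9 = 9 + b² + 4*b)
y(-3)*((-13 + 71) + D(8)) = (9 + (-3)² + 4*(-3))*((-13 + 71) + ⅑) = (9 + 9 - 12)*(58 + ⅑) = 6*(523/9) = 1046/3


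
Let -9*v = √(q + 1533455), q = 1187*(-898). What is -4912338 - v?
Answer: -4912338 + √467529/9 ≈ -4.9123e+6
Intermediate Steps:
q = -1065926
v = -√467529/9 (v = -√(-1065926 + 1533455)/9 = -√467529/9 ≈ -75.973)
-4912338 - v = -4912338 - (-1)*√467529/9 = -4912338 + √467529/9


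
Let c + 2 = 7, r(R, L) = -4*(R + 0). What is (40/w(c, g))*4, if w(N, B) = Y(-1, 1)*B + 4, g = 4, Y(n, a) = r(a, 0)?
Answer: -40/3 ≈ -13.333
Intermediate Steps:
r(R, L) = -4*R
Y(n, a) = -4*a
c = 5 (c = -2 + 7 = 5)
w(N, B) = 4 - 4*B (w(N, B) = (-4*1)*B + 4 = -4*B + 4 = 4 - 4*B)
(40/w(c, g))*4 = (40/(4 - 4*4))*4 = (40/(4 - 16))*4 = (40/(-12))*4 = (40*(-1/12))*4 = -10/3*4 = -40/3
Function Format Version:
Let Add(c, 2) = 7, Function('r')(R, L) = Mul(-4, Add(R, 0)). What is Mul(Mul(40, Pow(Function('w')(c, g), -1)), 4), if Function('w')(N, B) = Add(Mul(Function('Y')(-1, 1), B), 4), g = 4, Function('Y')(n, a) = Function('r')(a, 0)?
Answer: Rational(-40, 3) ≈ -13.333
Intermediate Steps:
Function('r')(R, L) = Mul(-4, R)
Function('Y')(n, a) = Mul(-4, a)
c = 5 (c = Add(-2, 7) = 5)
Function('w')(N, B) = Add(4, Mul(-4, B)) (Function('w')(N, B) = Add(Mul(Mul(-4, 1), B), 4) = Add(Mul(-4, B), 4) = Add(4, Mul(-4, B)))
Mul(Mul(40, Pow(Function('w')(c, g), -1)), 4) = Mul(Mul(40, Pow(Add(4, Mul(-4, 4)), -1)), 4) = Mul(Mul(40, Pow(Add(4, -16), -1)), 4) = Mul(Mul(40, Pow(-12, -1)), 4) = Mul(Mul(40, Rational(-1, 12)), 4) = Mul(Rational(-10, 3), 4) = Rational(-40, 3)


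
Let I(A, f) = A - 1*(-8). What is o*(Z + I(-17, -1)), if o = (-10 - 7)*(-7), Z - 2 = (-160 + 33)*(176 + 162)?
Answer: -5109027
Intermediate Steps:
Z = -42924 (Z = 2 + (-160 + 33)*(176 + 162) = 2 - 127*338 = 2 - 42926 = -42924)
I(A, f) = 8 + A (I(A, f) = A + 8 = 8 + A)
o = 119 (o = -17*(-7) = 119)
o*(Z + I(-17, -1)) = 119*(-42924 + (8 - 17)) = 119*(-42924 - 9) = 119*(-42933) = -5109027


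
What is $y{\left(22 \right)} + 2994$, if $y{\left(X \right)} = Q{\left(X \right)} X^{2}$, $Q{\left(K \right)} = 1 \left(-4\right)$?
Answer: $1058$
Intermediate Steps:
$Q{\left(K \right)} = -4$
$y{\left(X \right)} = - 4 X^{2}$
$y{\left(22 \right)} + 2994 = - 4 \cdot 22^{2} + 2994 = \left(-4\right) 484 + 2994 = -1936 + 2994 = 1058$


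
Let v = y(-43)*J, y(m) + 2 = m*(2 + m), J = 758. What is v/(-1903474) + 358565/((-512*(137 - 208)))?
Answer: 316997561917/34597543424 ≈ 9.1624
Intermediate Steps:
y(m) = -2 + m*(2 + m)
v = 1334838 (v = (-2 + (-43)**2 + 2*(-43))*758 = (-2 + 1849 - 86)*758 = 1761*758 = 1334838)
v/(-1903474) + 358565/((-512*(137 - 208))) = 1334838/(-1903474) + 358565/((-512*(137 - 208))) = 1334838*(-1/1903474) + 358565/((-512*(-71))) = -667419/951737 + 358565/36352 = 316997561917/34597543424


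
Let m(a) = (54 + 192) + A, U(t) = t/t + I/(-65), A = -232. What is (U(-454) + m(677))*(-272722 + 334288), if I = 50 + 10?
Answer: 11266578/13 ≈ 8.6666e+5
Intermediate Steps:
I = 60
U(t) = 1/13 (U(t) = t/t + 60/(-65) = 1 + 60*(-1/65) = 1 - 12/13 = 1/13)
m(a) = 14 (m(a) = (54 + 192) - 232 = 246 - 232 = 14)
(U(-454) + m(677))*(-272722 + 334288) = (1/13 + 14)*(-272722 + 334288) = (183/13)*61566 = 11266578/13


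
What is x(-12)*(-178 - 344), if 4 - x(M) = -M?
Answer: 4176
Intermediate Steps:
x(M) = 4 + M (x(M) = 4 - (-1)*M = 4 + M)
x(-12)*(-178 - 344) = (4 - 12)*(-178 - 344) = -8*(-522) = 4176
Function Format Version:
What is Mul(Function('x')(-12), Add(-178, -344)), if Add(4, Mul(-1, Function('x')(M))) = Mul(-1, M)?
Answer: 4176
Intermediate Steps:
Function('x')(M) = Add(4, M) (Function('x')(M) = Add(4, Mul(-1, Mul(-1, M))) = Add(4, M))
Mul(Function('x')(-12), Add(-178, -344)) = Mul(Add(4, -12), Add(-178, -344)) = Mul(-8, -522) = 4176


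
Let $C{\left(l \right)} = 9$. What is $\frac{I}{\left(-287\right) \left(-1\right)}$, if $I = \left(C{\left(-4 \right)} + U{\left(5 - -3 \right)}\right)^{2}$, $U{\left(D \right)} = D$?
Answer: $\frac{289}{287} \approx 1.007$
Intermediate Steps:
$I = 289$ ($I = \left(9 + \left(5 - -3\right)\right)^{2} = \left(9 + \left(5 + 3\right)\right)^{2} = \left(9 + 8\right)^{2} = 17^{2} = 289$)
$\frac{I}{\left(-287\right) \left(-1\right)} = \frac{289}{\left(-287\right) \left(-1\right)} = \frac{289}{287}$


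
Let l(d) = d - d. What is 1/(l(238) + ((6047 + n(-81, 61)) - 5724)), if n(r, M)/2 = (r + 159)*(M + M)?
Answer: 1/19355 ≈ 5.1666e-5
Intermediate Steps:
l(d) = 0
n(r, M) = 4*M*(159 + r) (n(r, M) = 2*((r + 159)*(M + M)) = 2*((159 + r)*(2*M)) = 2*(2*M*(159 + r)) = 4*M*(159 + r))
1/(l(238) + ((6047 + n(-81, 61)) - 5724)) = 1/(0 + ((6047 + 4*61*(159 - 81)) - 5724)) = 1/(0 + ((6047 + 4*61*78) - 5724)) = 1/(0 + ((6047 + 19032) - 5724)) = 1/(0 + (25079 - 5724)) = 1/(0 + 19355) = 1/19355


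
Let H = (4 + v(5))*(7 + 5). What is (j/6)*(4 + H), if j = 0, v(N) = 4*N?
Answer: 0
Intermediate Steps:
H = 288 (H = (4 + 4*5)*(7 + 5) = (4 + 20)*12 = 24*12 = 288)
(j/6)*(4 + H) = (0/6)*(4 + 288) = (0*(⅙))*292 = 0*292 = 0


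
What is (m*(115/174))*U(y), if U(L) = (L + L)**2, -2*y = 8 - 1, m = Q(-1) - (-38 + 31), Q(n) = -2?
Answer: 28175/174 ≈ 161.93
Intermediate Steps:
m = 5 (m = -2 - (-38 + 31) = -2 - 1*(-7) = -2 + 7 = 5)
y = -7/2 (y = -(8 - 1)/2 = -1/2*7 = -7/2 ≈ -3.5000)
U(L) = 4*L**2 (U(L) = (2*L)**2 = 4*L**2)
(m*(115/174))*U(y) = (5*(115/174))*(4*(-7/2)**2) = (5*(115*(1/174)))*(4*(49/4)) = (5*(115/174))*49 = (575/174)*49 = 28175/174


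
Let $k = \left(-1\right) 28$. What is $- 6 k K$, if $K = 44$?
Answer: $7392$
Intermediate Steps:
$k = -28$
$- 6 k K = \left(-6\right) \left(-28\right) 44 = 168 \cdot 44 = 7392$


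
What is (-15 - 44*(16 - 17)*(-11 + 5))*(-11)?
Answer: 3069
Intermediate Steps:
(-15 - 44*(16 - 17)*(-11 + 5))*(-11) = (-15 - (-44)*(-6))*(-11) = (-15 - 44*6)*(-11) = (-15 - 264)*(-11) = -279*(-11) = 3069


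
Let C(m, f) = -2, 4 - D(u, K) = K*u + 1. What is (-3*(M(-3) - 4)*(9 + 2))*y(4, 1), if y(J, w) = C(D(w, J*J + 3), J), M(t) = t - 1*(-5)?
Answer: -132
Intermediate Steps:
M(t) = 5 + t (M(t) = t + 5 = 5 + t)
D(u, K) = 3 - K*u (D(u, K) = 4 - (K*u + 1) = 4 - (1 + K*u) = 4 + (-1 - K*u) = 3 - K*u)
y(J, w) = -2
(-3*(M(-3) - 4)*(9 + 2))*y(4, 1) = -3*((5 - 3) - 4)*(9 + 2)*(-2) = -3*(2 - 4)*11*(-2) = -(-6)*11*(-2) = -3*(-22)*(-2) = 66*(-2) = -132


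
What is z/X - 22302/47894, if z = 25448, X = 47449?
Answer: 11471351/162323029 ≈ 0.070670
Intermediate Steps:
z/X - 22302/47894 = 25448/47449 - 22302/47894 = 25448*(1/47449) - 22302*1/47894 = 25448/47449 - 1593/3421 = 11471351/162323029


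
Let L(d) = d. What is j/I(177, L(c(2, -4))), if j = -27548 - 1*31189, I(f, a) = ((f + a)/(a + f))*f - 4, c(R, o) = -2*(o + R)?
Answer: -58737/173 ≈ -339.52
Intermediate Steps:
c(R, o) = -2*R - 2*o (c(R, o) = -2*(R + o) = -2*R - 2*o)
I(f, a) = -4 + f (I(f, a) = ((a + f)/(a + f))*f - 4 = 1*f - 4 = f - 4 = -4 + f)
j = -58737 (j = -27548 - 31189 = -58737)
j/I(177, L(c(2, -4))) = -58737/(-4 + 177) = -58737/173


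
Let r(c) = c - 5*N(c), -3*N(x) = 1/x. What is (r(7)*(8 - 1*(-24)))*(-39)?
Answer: -63232/7 ≈ -9033.1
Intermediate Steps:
N(x) = -1/(3*x)
r(c) = c + 5/(3*c) (r(c) = c - (-5)/(3*c) = c + 5/(3*c))
(r(7)*(8 - 1*(-24)))*(-39) = ((7 + (5/3)/7)*(8 - 1*(-24)))*(-39) = ((7 + (5/3)*(⅐))*(8 + 24))*(-39) = ((7 + 5/21)*32)*(-39) = ((152/21)*32)*(-39) = (4864/21)*(-39) = -63232/7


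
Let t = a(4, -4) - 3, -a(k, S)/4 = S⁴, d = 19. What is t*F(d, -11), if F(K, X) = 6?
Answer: -6162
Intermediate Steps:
a(k, S) = -4*S⁴
t = -1027 (t = -4*(-4)⁴ - 3 = -4*256 - 3 = -1024 - 3 = -1027)
t*F(d, -11) = -1027*6 = -6162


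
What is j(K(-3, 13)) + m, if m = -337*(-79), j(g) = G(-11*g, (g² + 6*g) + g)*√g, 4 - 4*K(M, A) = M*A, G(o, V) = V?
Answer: 26623 + 3053*√43/32 ≈ 27249.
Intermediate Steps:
K(M, A) = 1 - A*M/4 (K(M, A) = 1 - M*A/4 = 1 - A*M/4)
j(g) = √g*(g² + 7*g) (j(g) = ((g² + 6*g) + g)*√g = (g² + 7*g)*√g = √g*(g² + 7*g))
m = 26623
j(K(-3, 13)) + m = (1 - ¼*13*(-3))^(3/2)*(7 + (1 - ¼*13*(-3))) + 26623 = (1 + 39/4)^(3/2)*(7 + (1 + 39/4)) + 26623 = (43/4)^(3/2)*(7 + 43/4) + 26623 = (43*√43/8)*(71/4) + 26623 = 3053*√43/32 + 26623 = 26623 + 3053*√43/32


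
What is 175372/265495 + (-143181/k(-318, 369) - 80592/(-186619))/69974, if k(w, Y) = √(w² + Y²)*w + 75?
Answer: 1221149356152179825564519/1848676048925363326292690 + 7588593*√26365/93280017487745 ≈ 0.66057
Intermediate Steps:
k(w, Y) = 75 + w*√(Y² + w²) (k(w, Y) = √(Y² + w²)*w + 75 = w*√(Y² + w²) + 75 = 75 + w*√(Y² + w²))
175372/265495 + (-143181/k(-318, 369) - 80592/(-186619))/69974 = 175372/265495 + (-143181/(75 - 318*√(369² + (-318)²)) - 80592/(-186619))/69974 = 175372*(1/265495) + (-143181/(75 - 318*√(136161 + 101124)) - 80592*(-1/186619))*(1/69974) = 175372/265495 + (-143181/(75 - 954*√26365) + 80592/186619)*(1/69974) = 175372/265495 + (80592/186619 - 143181/(75 - 954*√26365))*(1/69974) = 175372/265495 + (40296/6529238953 - 143181/(69974*(75 - 954*√26365))) = 1145056392052036/1733480295826735 - 143181/(69974*(75 - 954*√26365))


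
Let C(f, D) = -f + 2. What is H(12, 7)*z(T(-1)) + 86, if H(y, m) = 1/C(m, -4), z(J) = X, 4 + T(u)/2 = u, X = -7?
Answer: 437/5 ≈ 87.400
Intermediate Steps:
T(u) = -8 + 2*u
C(f, D) = 2 - f
z(J) = -7
H(y, m) = 1/(2 - m)
H(12, 7)*z(T(-1)) + 86 = -1/(-2 + 7)*(-7) + 86 = -1/5*(-7) + 86 = -1*⅕*(-7) + 86 = -⅕*(-7) + 86 = 7/5 + 86 = 437/5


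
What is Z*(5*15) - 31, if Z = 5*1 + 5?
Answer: 719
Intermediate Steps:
Z = 10 (Z = 5 + 5 = 10)
Z*(5*15) - 31 = 10*(5*15) - 31 = 10*75 - 31 = 750 - 31 = 719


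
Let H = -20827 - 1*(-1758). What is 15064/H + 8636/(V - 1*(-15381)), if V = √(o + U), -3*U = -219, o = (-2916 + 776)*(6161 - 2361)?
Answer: 4*(-3766*√8131927 + 16754875*I)/(19069*(√8131927 - 15381*I)) ≈ -0.24716 - 0.10064*I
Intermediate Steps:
H = -19069 (H = -20827 + 1758 = -19069)
o = -8132000 (o = -2140*3800 = -8132000)
U = 73 (U = -⅓*(-219) = 73)
V = I*√8131927 (V = √(-8132000 + 73) = √(-8131927) = I*√8131927 ≈ 2851.7*I)
15064/H + 8636/(V - 1*(-15381)) = 15064/(-19069) + 8636/(I*√8131927 - 1*(-15381)) = 15064*(-1/19069) + 8636/(I*√8131927 + 15381) = -15064/19069 + 8636/(15381 + I*√8131927)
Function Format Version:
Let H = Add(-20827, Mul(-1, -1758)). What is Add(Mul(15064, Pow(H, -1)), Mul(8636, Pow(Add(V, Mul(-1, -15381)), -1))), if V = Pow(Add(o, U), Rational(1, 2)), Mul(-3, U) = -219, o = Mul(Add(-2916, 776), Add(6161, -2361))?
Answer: Mul(Rational(4, 19069), Pow(Add(Pow(8131927, Rational(1, 2)), Mul(-15381, I)), -1), Add(Mul(-3766, Pow(8131927, Rational(1, 2))), Mul(16754875, I))) ≈ Add(-0.24716, Mul(-0.10064, I))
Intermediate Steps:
H = -19069 (H = Add(-20827, 1758) = -19069)
o = -8132000 (o = Mul(-2140, 3800) = -8132000)
U = 73 (U = Mul(Rational(-1, 3), -219) = 73)
V = Mul(I, Pow(8131927, Rational(1, 2))) (V = Pow(Add(-8132000, 73), Rational(1, 2)) = Pow(-8131927, Rational(1, 2)) = Mul(I, Pow(8131927, Rational(1, 2))) ≈ Mul(2851.7, I))
Add(Mul(15064, Pow(H, -1)), Mul(8636, Pow(Add(V, Mul(-1, -15381)), -1))) = Add(Mul(15064, Pow(-19069, -1)), Mul(8636, Pow(Add(Mul(I, Pow(8131927, Rational(1, 2))), Mul(-1, -15381)), -1))) = Add(Mul(15064, Rational(-1, 19069)), Mul(8636, Pow(Add(Mul(I, Pow(8131927, Rational(1, 2))), 15381), -1))) = Add(Rational(-15064, 19069), Mul(8636, Pow(Add(15381, Mul(I, Pow(8131927, Rational(1, 2)))), -1)))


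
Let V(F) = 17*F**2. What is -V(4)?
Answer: -272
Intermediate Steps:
-V(4) = -17*4**2 = -17*16 = -1*272 = -272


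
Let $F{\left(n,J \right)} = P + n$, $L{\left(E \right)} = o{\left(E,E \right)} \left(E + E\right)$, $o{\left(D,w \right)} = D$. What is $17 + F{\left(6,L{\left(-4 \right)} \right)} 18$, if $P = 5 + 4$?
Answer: $287$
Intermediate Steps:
$P = 9$
$L{\left(E \right)} = 2 E^{2}$ ($L{\left(E \right)} = E \left(E + E\right) = E 2 E = 2 E^{2}$)
$F{\left(n,J \right)} = 9 + n$
$17 + F{\left(6,L{\left(-4 \right)} \right)} 18 = 17 + \left(9 + 6\right) 18 = 17 + 15 \cdot 18 = 17 + 270 = 287$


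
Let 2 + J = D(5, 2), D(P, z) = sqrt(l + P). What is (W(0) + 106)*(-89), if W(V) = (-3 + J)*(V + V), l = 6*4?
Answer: -9434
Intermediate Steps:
l = 24
D(P, z) = sqrt(24 + P)
J = -2 + sqrt(29) (J = -2 + sqrt(24 + 5) = -2 + sqrt(29) ≈ 3.3852)
W(V) = 2*V*(-5 + sqrt(29)) (W(V) = (-3 + (-2 + sqrt(29)))*(V + V) = (-5 + sqrt(29))*(2*V) = 2*V*(-5 + sqrt(29)))
(W(0) + 106)*(-89) = (2*0*(-5 + sqrt(29)) + 106)*(-89) = (0 + 106)*(-89) = 106*(-89) = -9434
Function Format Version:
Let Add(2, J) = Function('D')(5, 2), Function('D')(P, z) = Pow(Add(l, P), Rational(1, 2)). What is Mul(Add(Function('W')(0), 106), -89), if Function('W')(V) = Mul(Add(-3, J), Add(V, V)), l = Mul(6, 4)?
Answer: -9434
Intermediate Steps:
l = 24
Function('D')(P, z) = Pow(Add(24, P), Rational(1, 2))
J = Add(-2, Pow(29, Rational(1, 2))) (J = Add(-2, Pow(Add(24, 5), Rational(1, 2))) = Add(-2, Pow(29, Rational(1, 2))) ≈ 3.3852)
Function('W')(V) = Mul(2, V, Add(-5, Pow(29, Rational(1, 2)))) (Function('W')(V) = Mul(Add(-3, Add(-2, Pow(29, Rational(1, 2)))), Add(V, V)) = Mul(Add(-5, Pow(29, Rational(1, 2))), Mul(2, V)) = Mul(2, V, Add(-5, Pow(29, Rational(1, 2)))))
Mul(Add(Function('W')(0), 106), -89) = Mul(Add(Mul(2, 0, Add(-5, Pow(29, Rational(1, 2)))), 106), -89) = Mul(Add(0, 106), -89) = Mul(106, -89) = -9434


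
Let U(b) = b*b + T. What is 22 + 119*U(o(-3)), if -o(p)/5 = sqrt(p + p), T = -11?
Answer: -19137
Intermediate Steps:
o(p) = -5*sqrt(2)*sqrt(p) (o(p) = -5*sqrt(p + p) = -5*sqrt(2)*sqrt(p))
U(b) = -11 + b**2 (U(b) = b*b - 11 = b**2 - 11 = -11 + b**2)
22 + 119*U(o(-3)) = 22 + 119*(-11 + (-5*sqrt(2)*sqrt(-3))**2) = 22 + 119*(-11 + (-5*sqrt(2)*I*sqrt(3))**2) = 22 + 119*(-11 + (-5*I*sqrt(6))**2) = 22 + 119*(-11 - 150) = 22 + 119*(-161) = 22 - 19159 = -19137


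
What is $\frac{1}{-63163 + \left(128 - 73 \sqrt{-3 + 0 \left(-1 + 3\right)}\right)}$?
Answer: $\frac{i}{- 63035 i + 73 \sqrt{3}} \approx -1.5864 \cdot 10^{-5} + 3.1821 \cdot 10^{-8} i$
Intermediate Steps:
$\frac{1}{-63163 + \left(128 - 73 \sqrt{-3 + 0 \left(-1 + 3\right)}\right)} = \frac{1}{-63163 + \left(128 - 73 \sqrt{-3 + 0 \cdot 2}\right)} = \frac{1}{-63163 + \left(128 - 73 \sqrt{-3 + 0}\right)} = \frac{1}{-63163 + \left(128 - 73 \sqrt{-3}\right)} = \frac{1}{-63163 + \left(128 - 73 i \sqrt{3}\right)} = \frac{1}{-63035 - 73 i \sqrt{3}}$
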